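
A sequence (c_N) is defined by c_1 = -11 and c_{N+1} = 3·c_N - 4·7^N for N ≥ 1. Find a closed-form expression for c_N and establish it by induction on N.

Computing the first terms: c_1 = -11, c_2 = -61, c_3 = -379. This suggests c_N = -4·3^(N - 1) - 7^N.
Base case (N = 1): the formula gives -11 = -11 = c_1.
Inductive step: suppose the statement holds for some r ≥ 1, so c_r = -4·3^(r - 1) - 7^r.
Then c_{r+1} = 3·c_r - 4·7^r = 3·(-4·3^(r - 1) - 7^r) - 4·7^r = -4·3^r - 7^(r + 1) = -4·3^((r+1) - 1) - 7^(r+1),
which is the claimed formula at N = r+1.
Hence, by induction on N, the claim holds for every N ≥ 1.

c_N = -4·3^(N - 1) - 7^N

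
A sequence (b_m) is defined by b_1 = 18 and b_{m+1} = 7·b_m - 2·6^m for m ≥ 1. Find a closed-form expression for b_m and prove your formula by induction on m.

b_m = 2·6^m + 6·7^(m - 1)

Computing the first terms: b_1 = 18, b_2 = 114, b_3 = 726. This suggests b_m = 2·6^m + 6·7^(m - 1).
Base step (m = 1): the formula gives 18 = 18 = b_1.
Inductive step: suppose the statement holds for some j ≥ 1, so b_j = 2·6^j + 6·7^(j - 1).
Then b_{j+1} = 7·b_j - 2·6^j = 7·(2·6^j + 6·7^(j - 1)) - 2·6^j = 2·6^(j + 1) + 6·7^j = 2·6^(j+1) + 6·7^((j+1) - 1),
which is the claimed formula at m = j+1.
Hence, by induction on m, the claim holds for every m ≥ 1.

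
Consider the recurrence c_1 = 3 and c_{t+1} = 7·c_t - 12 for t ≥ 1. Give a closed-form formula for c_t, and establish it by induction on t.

c_t = 7^(t - 1) + 2

Computing the first terms: c_1 = 3, c_2 = 9, c_3 = 51. This suggests c_t = 7^(t - 1) + 2.
Base case (t = 1): the formula gives 3 = 3 = c_1.
Inductive step: assume the claim holds for t = j, so c_j = 7^(j - 1) + 2.
Then c_{j+1} = 7·c_j - 12 = 7·(7^(j - 1) + 2) - 12 = 7^j + 2 = 7^((j+1) - 1) + 2,
which is the claimed formula at t = j+1.
Hence, by induction on t, the claim holds for every t ≥ 1.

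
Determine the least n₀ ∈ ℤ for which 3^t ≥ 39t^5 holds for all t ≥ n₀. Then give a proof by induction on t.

n₀ = 16

At t = 15: 14348907 < 29615625, so the inequality fails and n₀ ≥ 16. We prove 3^t ≥ 39t^5 for all t ≥ 16.
For the base case t = 16: 3^t = 43046721 and 39t^5 = 40894464, so 43046721 ≥ 40894464.
Suppose the result is true for t = i, so 3^i ≥ 39i^5.
Then 3^(i + 1) = 3·(3^i) ≥ 3·(39i^5).
Also, for i ≥ 16 we have 3·(39i^5) ≥ 39(i+1)^5, since 3 ≥ (1 + 1/i)^5 for all i ≥ 16.
Combining, 3^(i + 1) ≥ 39(i+1)^5.
This completes the induction.
Hence the smallest such n₀ is 16.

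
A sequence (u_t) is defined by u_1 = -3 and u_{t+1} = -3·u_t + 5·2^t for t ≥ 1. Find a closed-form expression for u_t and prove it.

u_t = -5(-3)^(t - 1) + 2^t

Computing the first terms: u_1 = -3, u_2 = 19, u_3 = -37. This suggests u_t = -5(-3)^(t - 1) + 2^t.
Base step (t = 1): the formula gives -3 = -3 = u_1.
For the inductive step, assume it holds for an arbitrary k ≥ 1, so u_k = -5(-3)^(k - 1) + 2^k.
Then u_{k+1} = -3·u_k + 5·2^k = -3·(-5(-3)^(k - 1) + 2^k) + 5·2^k = -5(-3)^k + 2^(k + 1) = -5(-3)^((k+1) - 1) + 2^(k+1),
which is the claimed formula at t = k+1.
By the principle of mathematical induction, the result holds for all t ≥ 1.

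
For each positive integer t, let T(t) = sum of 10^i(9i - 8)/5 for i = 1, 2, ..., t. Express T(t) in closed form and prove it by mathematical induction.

We claim T(t) = 2·10^t(t - 1) + 2 for all t ≥ 1.
Base case (t = 1): T(1) = 2, and the closed form gives 2. They agree.
Inductive step: assume the claim holds for t = i, so T(i) = 2·10^i(i - 1) + 2.
Then T(i+1) = T(i) + (10^i(18i + 2)) = (2·10^i(i - 1) + 2) + (10^i(18i + 2)).
Simplifying, T(i+1) = 20·10^i·i + 2 = 2·10^(i+1)((i+1) - 1) + 2,
which is the closed form with t = i+1.
Hence, by induction on t, the claim holds for every t ≥ 1.

T(t) = 2·10^t(t - 1) + 2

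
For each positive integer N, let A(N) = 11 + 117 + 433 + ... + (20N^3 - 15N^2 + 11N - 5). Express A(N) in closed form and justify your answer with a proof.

A(N) = N(5N^3 + 5N^2 + 3N - 2)

We claim A(N) = N(5N^3 + 5N^2 + 3N - 2) for all N ≥ 1.
Base case (N = 1): A(1) = 11, and the closed form gives 11. They agree.
Suppose the result is true for N = m, so A(m) = m(5m^3 + 5m^2 + 3m - 2).
Then A(m+1) = A(m) + (20m^3 + 45m^2 + 41m + 11) = (m(5m^3 + 5m^2 + 3m - 2)) + (20m^3 + 45m^2 + 41m + 11).
Simplifying, A(m+1) = (m + 1)(5m^3 + 20m^2 + 28m + 11) = (m+1)(5(m+1)^3 + 5(m+1)^2 + 3(m+1) - 2),
which is the closed form with N = m+1.
By induction, the statement is established for all N ≥ 1.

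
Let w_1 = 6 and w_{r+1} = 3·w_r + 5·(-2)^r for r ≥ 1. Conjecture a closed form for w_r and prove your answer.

Computing the first terms: w_1 = 6, w_2 = 8, w_3 = 44. This suggests w_r = -(-2)^r + 4·3^(r - 1).
For the base case r = 1: the formula gives 6 = 6 = w_1.
Inductive step: assume the claim holds for r = i, so w_i = -(-2)^i + 4·3^(i - 1).
Then w_{i+1} = 3·w_i + 5·(-2)^i = 3·(-(-2)^i + 4·3^(i - 1)) + 5·(-2)^i = -(-2)^(i + 1) + 4·3^i = -(-2)^(i+1) + 4·3^((i+1) - 1),
which is the claimed formula at r = i+1.
Hence, by induction on r, the claim holds for every r ≥ 1.

w_r = -(-2)^r + 4·3^(r - 1)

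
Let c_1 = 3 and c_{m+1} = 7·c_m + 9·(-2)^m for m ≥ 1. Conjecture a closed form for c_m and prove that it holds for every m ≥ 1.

c_m = -(-2)^m + 7^(m - 1)

Computing the first terms: c_1 = 3, c_2 = 3, c_3 = 57. This suggests c_m = -(-2)^m + 7^(m - 1).
Base case (m = 1): the formula gives 3 = 3 = c_1.
Inductive step: suppose the statement holds for some j ≥ 1, so c_j = -(-2)^j + 7^(j - 1).
Then c_{j+1} = 7·c_j + 9·(-2)^j = 7·(-(-2)^j + 7^(j - 1)) + 9·(-2)^j = -(-2)^(j + 1) + 7^j = -(-2)^(j+1) + 7^((j+1) - 1),
which is the claimed formula at m = j+1.
By the principle of mathematical induction, the result holds for all m ≥ 1.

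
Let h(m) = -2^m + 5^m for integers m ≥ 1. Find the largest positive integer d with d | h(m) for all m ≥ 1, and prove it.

Computing the first values: h(1) = 3 and h(2) = 21; gcd(3, 21) = 3, so d ≤ 3.
We prove 3 | -2^m + 5^m for all m ≥ 1 by induction on m.
Base step (m = 1): h(1) = 3 = 3·(1), so 3 | h(1).
Suppose the result is true for m = p, i.e. 3 | h(p). Then
5^{p+1} − 2^{p+1} = 5·5^p − 2·2^p = 5·(5^p − 2^p) + (3)·2^p. The first term is divisible by 3 by the inductive hypothesis, and the second term (3)·2^p is divisible by 3 since 3 | 3. Hence 3 | h(p+1).
Hence, by induction on m, the claim holds for every m ≥ 1.
Therefore the largest such d is 3.

d = 3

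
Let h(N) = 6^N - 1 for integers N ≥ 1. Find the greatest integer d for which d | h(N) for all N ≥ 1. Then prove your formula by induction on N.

d = 5

Computing the first values: h(1) = 5 and h(2) = 35; gcd(5, 35) = 5, so d ≤ 5.
We prove 5 | 6^N - 1 for all N ≥ 1 by induction on N.
Base case (N = 1): h(1) = 5 = 5·(1), so 5 | h(1).
For the inductive step, assume it holds for an arbitrary m ≥ 1, i.e. 5 | h(m). Then
6^{m+1} − 1^{m+1} = 6·6^m − 1·1^m = 6·(6^m − 1^m) + (5)·1^m. The first term is divisible by 5 by the inductive hypothesis, and the second term (5)·1^m is divisible by 5 since 5 | 5. Hence 5 | h(m+1).
This completes the induction.
Therefore the largest such d is 5.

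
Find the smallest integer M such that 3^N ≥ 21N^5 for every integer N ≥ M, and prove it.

At N = 15: 14348907 < 15946875, so the inequality fails and M ≥ 16. We prove 3^N ≥ 21N^5 for all N ≥ 16.
When N = 16: 3^N = 43046721 and 21N^5 = 22020096, so 43046721 ≥ 22020096.
Inductive step: suppose the statement holds for some p ≥ 16, so 3^p ≥ 21p^5.
Then 3^(p + 1) = 3·(3^p) ≥ 3·(21p^5).
Also, for p ≥ 16 we have 3·(21p^5) ≥ 21(p+1)^5, since 3 ≥ (1 + 1/p)^5 for all p ≥ 16.
Combining, 3^(p + 1) ≥ 21(p+1)^5.
By the principle of mathematical induction, the result holds for all N ≥ 16.
Hence the smallest such M is 16.

M = 16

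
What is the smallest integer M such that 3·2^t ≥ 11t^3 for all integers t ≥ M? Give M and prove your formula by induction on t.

M = 13

At t = 12: 12288 < 19008, so the inequality fails and M ≥ 13. We prove 3·2^t ≥ 11t^3 for all t ≥ 13.
When t = 13: 3·2^t = 24576 and 11t^3 = 24167, so 24576 ≥ 24167.
Inductive step: assume the claim holds for t = m, so 3·2^m ≥ 11m^3.
Then 3·2^(m + 1) = 2·(3·2^m) ≥ 2·(11m^3).
Also, for m ≥ 13 we have 2·(11m^3) ≥ 11(m+1)^3, since 2 ≥ (1 + 1/m)^3 for all m ≥ 13.
Combining, 3·2^(m + 1) ≥ 11(m+1)^3.
This completes the induction.
Hence the smallest such M is 13.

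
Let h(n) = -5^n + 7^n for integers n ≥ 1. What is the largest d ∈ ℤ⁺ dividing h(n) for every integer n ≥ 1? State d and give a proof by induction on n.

Computing the first values: h(1) = 2 and h(2) = 24; gcd(2, 24) = 2, so d ≤ 2.
We prove 2 | -5^n + 7^n for all n ≥ 1 by induction on n.
When n = 1: h(1) = 2 = 2·(1), so 2 | h(1).
Suppose the result is true for n = j, i.e. 2 | h(j). Then
7^{j+1} − 5^{j+1} = 7·7^j − 5·5^j = 7·(7^j − 5^j) + (2)·5^j. The first term is divisible by 2 by the inductive hypothesis, and the second term (2)·5^j is divisible by 2 since 2 | 2. Hence 2 | h(j+1).
This completes the induction.
Therefore the largest such d is 2.

d = 2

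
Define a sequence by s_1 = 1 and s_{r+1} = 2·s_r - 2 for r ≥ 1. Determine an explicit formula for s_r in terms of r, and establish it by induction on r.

s_r = -2^(r - 1) + 2

Computing the first terms: s_1 = 1, s_2 = 0, s_3 = -2. This suggests s_r = -2^(r - 1) + 2.
Base step (r = 1): the formula gives 1 = 1 = s_1.
For the inductive step, assume it holds for an arbitrary m ≥ 1, so s_m = -2^(m - 1) + 2.
Then s_{m+1} = 2·s_m - 2 = 2·(-2^(m - 1) + 2) - 2 = -2^m + 2 = -2^((m+1) - 1) + 2,
which is the claimed formula at r = m+1.
This completes the induction.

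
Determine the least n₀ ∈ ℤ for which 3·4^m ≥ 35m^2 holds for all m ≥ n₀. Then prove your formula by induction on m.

At m = 3: 192 < 315, so the inequality fails and n₀ ≥ 4. We prove 3·4^m ≥ 35m^2 for all m ≥ 4.
For the base case m = 4: 3·4^m = 768 and 35m^2 = 560, so 768 ≥ 560.
For the inductive step, assume it holds for an arbitrary r ≥ 4, so 3·4^r ≥ 35r^2.
Then 3·4^(r + 1) = 4·(3·4^r) ≥ 4·(35r^2).
Also, for r ≥ 4 we have 4·(35r^2) ≥ 35(r+1)^2, since 4 ≥ (1 + 1/r)^2 for all r ≥ 4.
Combining, 3·4^(r + 1) ≥ 35(r+1)^2.
Hence, by induction on m, the claim holds for every m ≥ 4.
Hence the smallest such n₀ is 4.

n₀ = 4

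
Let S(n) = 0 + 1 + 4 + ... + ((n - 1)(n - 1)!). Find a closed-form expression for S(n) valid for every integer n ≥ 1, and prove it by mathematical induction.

We claim S(n) = n! - 1 for all n ≥ 1.
Base case (n = 1): S(1) = 0, and the closed form gives 0. They agree.
Inductive step: suppose the statement holds for some i ≥ 1, so S(i) = i! - 1.
Then S(i+1) = S(i) + (i·i!) = (i! - 1) + (i·i!).
Simplifying, S(i+1) = (i+1)! - 1,
which is the closed form with n = i+1.
By the principle of mathematical induction, the result holds for all n ≥ 1.

S(n) = n! - 1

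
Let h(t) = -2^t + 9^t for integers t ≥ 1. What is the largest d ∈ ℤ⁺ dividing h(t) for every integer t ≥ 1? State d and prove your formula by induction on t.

Computing the first values: h(1) = 7 and h(2) = 77; gcd(7, 77) = 7, so d ≤ 7.
We prove 7 | -2^t + 9^t for all t ≥ 1 by induction on t.
For the base case t = 1: h(1) = 7 = 7·(1), so 7 | h(1).
Inductive step: suppose the statement holds for some p ≥ 1, i.e. 7 | h(p). Then
9^{p+1} − 2^{p+1} = 9·9^p − 2·2^p = 9·(9^p − 2^p) + (7)·2^p. The first term is divisible by 7 by the inductive hypothesis, and the second term (7)·2^p is divisible by 7 since 7 | 7. Hence 7 | h(p+1).
By the principle of mathematical induction, the result holds for all t ≥ 1.
Therefore the largest such d is 7.

d = 7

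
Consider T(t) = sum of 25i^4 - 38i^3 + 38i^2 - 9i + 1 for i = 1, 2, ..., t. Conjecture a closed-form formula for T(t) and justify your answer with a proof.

We claim T(t) = t(5t^4 + 3t^3 + 2t^2 + 5t + 2) for all t ≥ 1.
When t = 1: T(1) = 17, and the closed form gives 17. They agree.
Inductive step: assume the claim holds for t = i, so T(i) = i(5i^4 + 3i^3 + 2i^2 + 5i + 2).
Then T(i+1) = T(i) + (25i^4 + 62i^3 + 74i^2 + 53i + 17) = (i(5i^4 + 3i^3 + 2i^2 + 5i + 2)) + (25i^4 + 62i^3 + 74i^2 + 53i + 17).
Simplifying, T(i+1) = (i + 1)(5i^4 + 23i^3 + 41i^2 + 38i + 17) = (i+1)(5(i+1)^4 + 3(i+1)^3 + 2(i+1)^2 + 5(i+1) + 2),
which is the closed form with t = i+1.
Hence, by induction on t, the claim holds for every t ≥ 1.

T(t) = t(5t^4 + 3t^3 + 2t^2 + 5t + 2)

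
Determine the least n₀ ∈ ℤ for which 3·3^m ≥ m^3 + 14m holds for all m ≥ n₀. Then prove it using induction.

n₀ = 3

At m = 2: 27 < 36, so the inequality fails and n₀ ≥ 3. We prove 3·3^m ≥ m^3 + 14m for all m ≥ 3.
Base case (m = 3): 3·3^m = 81 and m^3 + 14m = 69, so 81 ≥ 69.
Suppose the result is true for m = r, so 3·3^r ≥ r^3 + 14r.
Then 3·3^(r + 1) = 3·(3·3^r) ≥ 3·(r^3 + 14r).
Also, for r ≥ 3 we have 3·(r^3 + 14r) ≥ (r+1)^3 + 14(r+1), since 3·(r^3 + 14r) − ((r+1)^3 + 14(r+1)) = 2r^3 - 3r^2 + 25r - 15, which is nonnegative for all r ≥ 3.
Combining, 3·3^(r + 1) ≥ (r+1)^3 + 14(r+1).
Hence, by induction on m, the claim holds for every m ≥ 3.
Hence the smallest such n₀ is 3.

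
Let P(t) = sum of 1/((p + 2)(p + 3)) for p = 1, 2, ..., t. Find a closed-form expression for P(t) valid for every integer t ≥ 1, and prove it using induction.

We claim P(t) = t/(3(t + 3)) for all t ≥ 1.
Base step (t = 1): P(1) = 1/12, and the closed form gives 1/12. They agree.
For the inductive step, assume it holds for an arbitrary p ≥ 1, so P(p) = p/(3(p + 3)).
Then P(p+1) = P(p) + (1/((p + 3)(p + 4))) = (p/(3(p + 3))) + (1/((p + 3)(p + 4))).
Simplifying, P(p+1) = (p + 1)/(3(p + 4)) = (p+1)/(3((p+1) + 3)),
which is the closed form with t = p+1.
By the principle of mathematical induction, the result holds for all t ≥ 1.

P(t) = t/(3(t + 3))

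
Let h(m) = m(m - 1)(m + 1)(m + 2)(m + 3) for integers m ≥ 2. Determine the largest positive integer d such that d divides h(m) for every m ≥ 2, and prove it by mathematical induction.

d = 120

Computing the first values: h(2) = 120 and h(3) = 720; gcd(120, 720) = 120, so d ≤ 120.
We prove 120 | m(m - 1)(m + 1)(m + 2)(m + 3) for all m ≥ 2 by induction on m.
Base step (m = 2): h(2) = 120 = 120·(1), so 120 | h(2).
For the inductive step, assume it holds for an arbitrary r ≥ 2, i.e. 120 | h(r). Then
h(r+1) − h(r) = r·(r+1)·(r+2)·(r+3)·(r+4) − (r-1)·r·(r+1)·(r+2)·(r+3) = r·(r+1)·(r+2)·(r+3)·[(r+4) − (r-1)] = 5·r·(r+1)·(r+2)·(r+3). The product of 4 consecutive integers is divisible by (4)! = 24, so h(r+1) − h(r) is divisible by 5·24 = 120. By the inductive hypothesis 120 | h(r), hence 120 | h(r+1).
By induction, the statement is established for all m ≥ 2.
Therefore the largest such d is 120.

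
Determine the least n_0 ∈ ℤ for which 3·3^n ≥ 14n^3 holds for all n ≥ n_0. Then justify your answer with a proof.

At n = 6: 2187 < 3024, so the inequality fails and n_0 ≥ 7. We prove 3·3^n ≥ 14n^3 for all n ≥ 7.
Base case (n = 7): 3·3^n = 6561 and 14n^3 = 4802, so 6561 ≥ 4802.
Inductive step: suppose the statement holds for some p ≥ 7, so 3·3^p ≥ 14p^3.
Then 3·3^(p + 1) = 3·(3·3^p) ≥ 3·(14p^3).
Also, for p ≥ 7 we have 3·(14p^3) ≥ 14(p+1)^3, since 3 ≥ (1 + 1/p)^3 for all p ≥ 7.
Combining, 3·3^(p + 1) ≥ 14(p+1)^3.
This completes the induction.
Hence the smallest such n_0 is 7.

n_0 = 7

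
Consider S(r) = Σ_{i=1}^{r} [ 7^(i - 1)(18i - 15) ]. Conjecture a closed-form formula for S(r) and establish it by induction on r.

S(r) = 3·7^r(r - 1) + 3

We claim S(r) = 3·7^r(r - 1) + 3 for all r ≥ 1.
When r = 1: S(1) = 3, and the closed form gives 3. They agree.
For the inductive step, assume it holds for an arbitrary i ≥ 1, so S(i) = 3·7^i(i - 1) + 3.
Then S(i+1) = S(i) + (7^i(18i + 3)) = (3·7^i(i - 1) + 3) + (7^i(18i + 3)).
Simplifying, S(i+1) = 21·7^i·i + 3 = 3·7^(i+1)((i+1) - 1) + 3,
which is the closed form with r = i+1.
This completes the induction.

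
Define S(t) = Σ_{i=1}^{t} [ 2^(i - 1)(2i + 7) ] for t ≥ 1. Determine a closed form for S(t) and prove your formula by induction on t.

We claim S(t) = 2^t(2t + 5) - 5 for all t ≥ 1.
For the base case t = 1: S(1) = 9, and the closed form gives 9. They agree.
Inductive step: suppose the statement holds for some i ≥ 1, so S(i) = 2^i(2i + 5) - 5.
Then S(i+1) = S(i) + (2^i(2i + 9)) = (2^i(2i + 5) - 5) + (2^i(2i + 9)).
Simplifying, S(i+1) = 4·2^i·i + 14·2^i - 5 = 2^(i+1)(2(i+1) + 5) - 5,
which is the closed form with t = i+1.
Hence, by induction on t, the claim holds for every t ≥ 1.

S(t) = 2^t(2t + 5) - 5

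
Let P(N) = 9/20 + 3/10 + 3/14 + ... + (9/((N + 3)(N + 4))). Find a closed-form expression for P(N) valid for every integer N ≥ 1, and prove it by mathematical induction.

P(N) = 9N/(4(N + 4))

We claim P(N) = 9N/(4(N + 4)) for all N ≥ 1.
When N = 1: P(1) = 9/20, and the closed form gives 9/20. They agree.
Suppose the result is true for N = i, so P(i) = 9i/(4(i + 4)).
Then P(i+1) = P(i) + (9/((i + 4)(i + 5))) = (9i/(4(i + 4))) + (9/((i + 4)(i + 5))).
Simplifying, P(i+1) = 9(i + 1)/(4(i + 5)) = 9(i+1)/(4((i+1) + 4)),
which is the closed form with N = i+1.
By induction, the statement is established for all N ≥ 1.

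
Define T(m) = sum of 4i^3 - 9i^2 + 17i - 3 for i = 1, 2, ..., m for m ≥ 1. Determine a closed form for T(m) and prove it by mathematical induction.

T(m) = m(m^3 - m^2 + 5m + 4)

We claim T(m) = m(m^3 - m^2 + 5m + 4) for all m ≥ 1.
Base step (m = 1): T(1) = 9, and the closed form gives 9. They agree.
For the inductive step, assume it holds for an arbitrary i ≥ 1, so T(i) = i(i^3 - i^2 + 5i + 4).
Then T(i+1) = T(i) + (4i^3 + 3i^2 + 11i + 9) = (i(i^3 - i^2 + 5i + 4)) + (4i^3 + 3i^2 + 11i + 9).
Simplifying, T(i+1) = (i + 1)(i^3 + 2i^2 + 6i + 9) = (i+1)((i+1)^3 - (i+1)^2 + 5(i+1) + 4),
which is the closed form with m = i+1.
Hence, by induction on m, the claim holds for every m ≥ 1.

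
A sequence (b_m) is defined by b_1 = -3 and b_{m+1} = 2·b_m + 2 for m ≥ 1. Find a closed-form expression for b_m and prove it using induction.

Computing the first terms: b_1 = -3, b_2 = -4, b_3 = -6. This suggests b_m = -2^(m - 1) - 2.
Base step (m = 1): the formula gives -3 = -3 = b_1.
Suppose the result is true for m = p, so b_p = -2^(p - 1) - 2.
Then b_{p+1} = 2·b_p + 2 = 2·(-2^(p - 1) - 2) + 2 = -2^p - 2 = -2^((p+1) - 1) - 2,
which is the claimed formula at m = p+1.
Hence, by induction on m, the claim holds for every m ≥ 1.

b_m = -2^(m - 1) - 2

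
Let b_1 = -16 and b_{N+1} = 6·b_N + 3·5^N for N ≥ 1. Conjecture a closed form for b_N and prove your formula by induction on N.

b_N = -3·5^N - 6^(N - 1)

Computing the first terms: b_1 = -16, b_2 = -81, b_3 = -411. This suggests b_N = -3·5^N - 6^(N - 1).
Base case (N = 1): the formula gives -16 = -16 = b_1.
For the inductive step, assume it holds for an arbitrary m ≥ 1, so b_m = -3·5^m - 6^(m - 1).
Then b_{m+1} = 6·b_m + 3·5^m = 6·(-3·5^m - 6^(m - 1)) + 3·5^m = -3·5^(m + 1) - 6^m = -3·5^(m+1) - 6^((m+1) - 1),
which is the claimed formula at N = m+1.
By induction, the statement is established for all N ≥ 1.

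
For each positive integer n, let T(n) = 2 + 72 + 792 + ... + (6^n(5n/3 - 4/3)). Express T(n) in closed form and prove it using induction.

T(n) = 2·6^n(n - 1) + 2

We claim T(n) = 2·6^n(n - 1) + 2 for all n ≥ 1.
Base step (n = 1): T(1) = 2, and the closed form gives 2. They agree.
For the inductive step, assume it holds for an arbitrary k ≥ 1, so T(k) = 2·6^k(k - 1) + 2.
Then T(k+1) = T(k) + (6^k(10k + 2)) = (2·6^k(k - 1) + 2) + (6^k(10k + 2)).
Simplifying, T(k+1) = 12·6^k·k + 2 = 2·6^(k+1)((k+1) - 1) + 2,
which is the closed form with n = k+1.
Hence, by induction on n, the claim holds for every n ≥ 1.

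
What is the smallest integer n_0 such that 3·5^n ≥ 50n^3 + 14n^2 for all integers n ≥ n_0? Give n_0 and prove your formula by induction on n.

n_0 = 5

At n = 4: 1875 < 3424, so the inequality fails and n_0 ≥ 5. We prove 3·5^n ≥ 50n^3 + 14n^2 for all n ≥ 5.
Base case (n = 5): 3·5^n = 9375 and 50n^3 + 14n^2 = 6600, so 9375 ≥ 6600.
For the inductive step, assume it holds for an arbitrary k ≥ 5, so 3·5^k ≥ 50k^3 + 14k^2.
Then 3·5^(k + 1) = 5·(3·5^k) ≥ 5·(50k^3 + 14k^2).
Also, for k ≥ 5 we have 5·(50k^3 + 14k^2) ≥ 50(k+1)^3 + 14(k+1)^2, since 5·(50k^3 + 14k^2) − (50(k+1)^3 + 14(k+1)^2) = 200k^3 - 94k^2 - 178k - 64, which is nonnegative for all k ≥ 5.
Combining, 3·5^(k + 1) ≥ 50(k+1)^3 + 14(k+1)^2.
By the principle of mathematical induction, the result holds for all n ≥ 5.
Hence the smallest such n_0 is 5.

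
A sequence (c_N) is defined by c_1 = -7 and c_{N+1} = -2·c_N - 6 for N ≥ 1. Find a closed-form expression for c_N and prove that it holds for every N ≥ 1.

Computing the first terms: c_1 = -7, c_2 = 8, c_3 = -22. This suggests c_N = -5(-2)^(N - 1) - 2.
For the base case N = 1: the formula gives -7 = -7 = c_1.
For the inductive step, assume it holds for an arbitrary k ≥ 1, so c_k = -5(-2)^(k - 1) - 2.
Then c_{k+1} = -2·c_k - 6 = -2·(-5(-2)^(k - 1) - 2) - 6 = -5(-2)^k - 2 = -5(-2)^((k+1) - 1) - 2,
which is the claimed formula at N = k+1.
By induction, the statement is established for all N ≥ 1.

c_N = -5(-2)^(N - 1) - 2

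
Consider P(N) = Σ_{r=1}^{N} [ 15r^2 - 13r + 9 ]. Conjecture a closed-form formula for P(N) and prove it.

P(N) = N(5N^2 + N + 5)

We claim P(N) = N(5N^2 + N + 5) for all N ≥ 1.
When N = 1: P(1) = 11, and the closed form gives 11. They agree.
Suppose the result is true for N = r, so P(r) = r(5r^2 + r + 5).
Then P(r+1) = P(r) + (15r^2 + 17r + 11) = (r(5r^2 + r + 5)) + (15r^2 + 17r + 11).
Simplifying, P(r+1) = (r + 1)(5r^2 + 11r + 11) = (r+1)(5(r+1)^2 + (r+1) + 5),
which is the closed form with N = r+1.
This completes the induction.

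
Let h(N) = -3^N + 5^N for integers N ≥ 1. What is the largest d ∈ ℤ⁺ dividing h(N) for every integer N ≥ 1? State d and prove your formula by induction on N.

Computing the first values: h(1) = 2 and h(2) = 16; gcd(2, 16) = 2, so d ≤ 2.
We prove 2 | -3^N + 5^N for all N ≥ 1 by induction on N.
Base step (N = 1): h(1) = 2 = 2·(1), so 2 | h(1).
Inductive step: assume the claim holds for N = m, i.e. 2 | h(m). Then
5^{m+1} − 3^{m+1} = 5·5^m − 3·3^m = 5·(5^m − 3^m) + (2)·3^m. The first term is divisible by 2 by the inductive hypothesis, and the second term (2)·3^m is divisible by 2 since 2 | 2. Hence 2 | h(m+1).
This completes the induction.
Therefore the largest such d is 2.

d = 2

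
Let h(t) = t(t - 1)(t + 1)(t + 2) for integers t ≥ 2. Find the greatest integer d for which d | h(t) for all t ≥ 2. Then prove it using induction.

d = 24

Computing the first values: h(2) = 24 and h(3) = 120; gcd(24, 120) = 24, so d ≤ 24.
We prove 24 | t(t - 1)(t + 1)(t + 2) for all t ≥ 2 by induction on t.
For the base case t = 2: h(2) = 24 = 24·(1), so 24 | h(2).
Suppose the result is true for t = p, i.e. 24 | h(p). Then
h(p+1) − h(p) = p·(p+1)·(p+2)·(p+3) − (p-1)·p·(p+1)·(p+2) = p·(p+1)·(p+2)·[(p+3) − (p-1)] = 4·p·(p+1)·(p+2). The product of 3 consecutive integers is divisible by (3)! = 6, so h(p+1) − h(p) is divisible by 4·6 = 24. By the inductive hypothesis 24 | h(p), hence 24 | h(p+1).
By induction, the statement is established for all t ≥ 2.
Therefore the largest such d is 24.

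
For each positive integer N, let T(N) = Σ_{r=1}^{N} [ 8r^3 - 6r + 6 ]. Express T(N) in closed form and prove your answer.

We claim T(N) = N(2N^3 + 4N^2 - N + 3) for all N ≥ 1.
For the base case N = 1: T(1) = 8, and the closed form gives 8. They agree.
Inductive step: suppose the statement holds for some r ≥ 1, so T(r) = r(2r^3 + 4r^2 - r + 3).
Then T(r+1) = T(r) + (-6r + 8(r + 1)^3) = (r(2r^3 + 4r^2 - r + 3)) + (-6r + 8(r + 1)^3).
Simplifying, T(r+1) = (r + 1)(2r^3 + 10r^2 + 13r + 8) = (r+1)(2(r+1)^3 + 4(r+1)^2 - (r+1) + 3),
which is the closed form with N = r+1.
By the principle of mathematical induction, the result holds for all N ≥ 1.

T(N) = N(2N^3 + 4N^2 - N + 3)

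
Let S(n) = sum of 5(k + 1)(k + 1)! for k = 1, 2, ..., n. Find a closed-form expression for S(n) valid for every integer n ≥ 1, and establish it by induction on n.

We claim S(n) = 5(n + 2)! - 10 for all n ≥ 1.
For the base case n = 1: S(1) = 20, and the closed form gives 20. They agree.
Suppose the result is true for n = k, so S(k) = 5(k + 2)! - 10.
Then S(k+1) = S(k) + (5(k + 2)(k + 2)!) = (5(k + 2)! - 10) + (5(k + 2)(k + 2)!).
Simplifying, S(k+1) = 5((k+1) + 2)! - 10,
which is the closed form with n = k+1.
By induction, the statement is established for all n ≥ 1.

S(n) = 5(n + 2)! - 10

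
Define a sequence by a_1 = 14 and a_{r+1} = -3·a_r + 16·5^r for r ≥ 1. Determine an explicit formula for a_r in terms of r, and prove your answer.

a_r = 4(-3)^(r - 1) + 2·5^r

Computing the first terms: a_1 = 14, a_2 = 38, a_3 = 286. This suggests a_r = 4(-3)^(r - 1) + 2·5^r.
Base step (r = 1): the formula gives 14 = 14 = a_1.
Inductive step: assume the claim holds for r = m, so a_m = 4(-3)^(m - 1) + 2·5^m.
Then a_{m+1} = -3·a_m + 16·5^m = -3·(4(-3)^(m - 1) + 2·5^m) + 16·5^m = 4(-3)^m + 2·5^(m + 1) = 4(-3)^((m+1) - 1) + 2·5^(m+1),
which is the claimed formula at r = m+1.
This completes the induction.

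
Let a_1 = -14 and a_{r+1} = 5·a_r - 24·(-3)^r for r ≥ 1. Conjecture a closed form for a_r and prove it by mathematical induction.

a_r = -(-3)^(r + 1) - 5^r

Computing the first terms: a_1 = -14, a_2 = 2, a_3 = -206. This suggests a_r = -(-3)^(r + 1) - 5^r.
Base step (r = 1): the formula gives -14 = -14 = a_1.
For the inductive step, assume it holds for an arbitrary i ≥ 1, so a_i = -(-3)^(i + 1) - 5^i.
Then a_{i+1} = 5·a_i - 24·(-3)^i = 5·(-(-3)^(i + 1) - 5^i) - 24·(-3)^i = -(-3)^(i + 2) - 5^(i + 1) = -(-3)^((i+1) + 1) - 5^(i+1),
which is the claimed formula at r = i+1.
By induction, the statement is established for all r ≥ 1.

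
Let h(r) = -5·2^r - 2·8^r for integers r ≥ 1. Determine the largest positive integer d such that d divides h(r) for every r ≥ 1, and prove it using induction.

Computing the first values: h(1) = -26 and h(2) = -148; gcd(-26, -148) = 2, so d ≤ 2.
We prove 2 | -5·2^r - 2·8^r for all r ≥ 1 by induction on r.
Base step (r = 1): h(1) = -26 = 2·(-13), so 2 | h(1).
For the inductive step, assume it holds for an arbitrary m ≥ 1, i.e. 2 | h(m). Then
h(m+1) − 8·h(m) = (-5·2^(m+1) - 2·8^(m+1)) − 8·(-5·2^m - 2·8^m) = (-5)·2^m·(2 − 8) = (30)·2^m. Since 2 | h(m) by the inductive hypothesis, 2 | 8·h(m); and 2 | 30 since 30 = 2·15. Therefore 2 | h(m+1).
This completes the induction.
Therefore the largest such d is 2.

d = 2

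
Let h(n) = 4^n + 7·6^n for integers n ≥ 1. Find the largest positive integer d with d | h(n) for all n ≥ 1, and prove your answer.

Computing the first values: h(1) = 46 and h(2) = 268; gcd(46, 268) = 2, so d ≤ 2.
We prove 2 | 4^n + 7·6^n for all n ≥ 1 by induction on n.
When n = 1: h(1) = 46 = 2·(23), so 2 | h(1).
Suppose the result is true for n = r, i.e. 2 | h(r). Then
h(r+1) − 6·h(r) = (4^(r+1) + 7·6^(r+1)) − 6·(4^r + 7·6^r) = (1)·4^r·(4 − 6) = (-2)·4^r. Since 2 | h(r) by the inductive hypothesis, 2 | 6·h(r); and 2 | -2 since -2 = 2·-1. Therefore 2 | h(r+1).
Hence, by induction on n, the claim holds for every n ≥ 1.
Therefore the largest such d is 2.

d = 2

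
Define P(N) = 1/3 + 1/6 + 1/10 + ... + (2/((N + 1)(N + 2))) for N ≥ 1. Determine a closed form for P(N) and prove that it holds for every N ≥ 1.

P(N) = N/(N + 2)

We claim P(N) = N/(N + 2) for all N ≥ 1.
Base case (N = 1): P(1) = 1/3, and the closed form gives 1/3. They agree.
Suppose the result is true for N = k, so P(k) = k/(k + 2).
Then P(k+1) = P(k) + (2/((k + 2)(k + 3))) = (k/(k + 2)) + (2/((k + 2)(k + 3))).
Simplifying, P(k+1) = (k + 1)/(k + 3) = (k+1)/((k+1) + 2),
which is the closed form with N = k+1.
Hence, by induction on N, the claim holds for every N ≥ 1.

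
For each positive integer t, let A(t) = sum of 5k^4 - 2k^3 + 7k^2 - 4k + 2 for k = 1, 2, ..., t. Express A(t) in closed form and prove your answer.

We claim A(t) = t(t^4 + 2t^3 + 3t^2 + t + 1) for all t ≥ 1.
When t = 1: A(1) = 8, and the closed form gives 8. They agree.
Inductive step: assume the claim holds for t = k, so A(k) = k(k^4 + 2k^3 + 3k^2 + k + 1).
Then A(k+1) = A(k) + (5k^4 + 18k^3 + 31k^2 + 24k + 8) = (k(k^4 + 2k^3 + 3k^2 + k + 1)) + (5k^4 + 18k^3 + 31k^2 + 24k + 8).
Simplifying, A(k+1) = (k + 1)(k^4 + 6k^3 + 15k^2 + 17k + 8) = (k+1)((k+1)^4 + 2(k+1)^3 + 3(k+1)^2 + (k+1) + 1),
which is the closed form with t = k+1.
Hence, by induction on t, the claim holds for every t ≥ 1.

A(t) = t(t^4 + 2t^3 + 3t^2 + t + 1)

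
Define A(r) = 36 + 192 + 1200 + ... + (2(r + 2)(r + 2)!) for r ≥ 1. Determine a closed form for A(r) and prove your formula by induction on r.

We claim A(r) = 2(r + 3)! - 12 for all r ≥ 1.
For the base case r = 1: A(1) = 36, and the closed form gives 36. They agree.
Inductive step: suppose the statement holds for some i ≥ 1, so A(i) = 2(i + 3)! - 12.
Then A(i+1) = A(i) + (2(i + 3)(i + 3)!) = (2(i + 3)! - 12) + (2(i + 3)(i + 3)!).
Simplifying, A(i+1) = 2((i+1) + 3)! - 12,
which is the closed form with r = i+1.
By the principle of mathematical induction, the result holds for all r ≥ 1.

A(r) = 2(r + 3)! - 12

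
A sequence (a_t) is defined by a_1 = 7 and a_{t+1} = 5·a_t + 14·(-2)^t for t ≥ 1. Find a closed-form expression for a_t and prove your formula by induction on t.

a_t = (-2)^(t + 1) + 3·5^(t - 1)

Computing the first terms: a_1 = 7, a_2 = 7, a_3 = 91. This suggests a_t = (-2)^(t + 1) + 3·5^(t - 1).
When t = 1: the formula gives 7 = 7 = a_1.
Inductive step: assume the claim holds for t = p, so a_p = (-2)^(p + 1) + 3·5^(p - 1).
Then a_{p+1} = 5·a_p + 14·(-2)^p = 5·((-2)^(p + 1) + 3·5^(p - 1)) + 14·(-2)^p = (-2)^(p + 2) + 3·5^p = (-2)^((p+1) + 1) + 3·5^((p+1) - 1),
which is the claimed formula at t = p+1.
This completes the induction.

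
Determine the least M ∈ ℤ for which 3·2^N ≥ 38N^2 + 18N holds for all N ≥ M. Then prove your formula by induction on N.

M = 11

At N = 10: 3072 < 3980, so the inequality fails and M ≥ 11. We prove 3·2^N ≥ 38N^2 + 18N for all N ≥ 11.
When N = 11: 3·2^N = 6144 and 38N^2 + 18N = 4796, so 6144 ≥ 4796.
Inductive step: suppose the statement holds for some j ≥ 11, so 3·2^j ≥ 38j^2 + 18j.
Then 3·2^(j + 1) = 2·(3·2^j) ≥ 2·(38j^2 + 18j).
Also, for j ≥ 11 we have 2·(38j^2 + 18j) ≥ 38(j+1)^2 + 18(j+1), since 2·(38j^2 + 18j) − (38(j+1)^2 + 18(j+1)) = 38j^2 - 58j - 56, which is nonnegative for all j ≥ 11.
Combining, 3·2^(j + 1) ≥ 38(j+1)^2 + 18(j+1).
By induction, the statement is established for all N ≥ 11.
Hence the smallest such M is 11.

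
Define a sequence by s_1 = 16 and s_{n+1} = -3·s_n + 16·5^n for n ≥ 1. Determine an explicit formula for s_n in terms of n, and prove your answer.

Computing the first terms: s_1 = 16, s_2 = 32, s_3 = 304. This suggests s_n = -2(-3)^n + 2·5^n.
When n = 1: the formula gives 16 = 16 = s_1.
For the inductive step, assume it holds for an arbitrary m ≥ 1, so s_m = -2(-3)^m + 2·5^m.
Then s_{m+1} = -3·s_m + 16·5^m = -3·(-2(-3)^m + 2·5^m) + 16·5^m = -2(-3)^(m + 1) + 2·5^(m + 1),
which is the claimed formula at n = m+1.
By induction, the statement is established for all n ≥ 1.

s_n = -2(-3)^n + 2·5^n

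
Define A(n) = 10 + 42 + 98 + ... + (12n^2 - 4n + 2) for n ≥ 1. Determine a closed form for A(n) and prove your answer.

A(n) = 2n(2n^2 + 2n + 1)

We claim A(n) = 2n(2n^2 + 2n + 1) for all n ≥ 1.
When n = 1: A(1) = 10, and the closed form gives 10. They agree.
Inductive step: assume the claim holds for n = r, so A(r) = 2r(2r^2 + 2r + 1).
Then A(r+1) = A(r) + (12r^2 + 20r + 10) = (2r(2r^2 + 2r + 1)) + (12r^2 + 20r + 10).
Simplifying, A(r+1) = 2(r + 1)(2r^2 + 6r + 5) = 2(r+1)(2(r+1)^2 + 2(r+1) + 1),
which is the closed form with n = r+1.
By induction, the statement is established for all n ≥ 1.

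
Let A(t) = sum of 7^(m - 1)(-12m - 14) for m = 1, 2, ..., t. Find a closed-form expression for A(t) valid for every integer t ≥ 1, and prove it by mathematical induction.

A(t) = -2·7^t(t + 1) + 2

We claim A(t) = -2·7^t(t + 1) + 2 for all t ≥ 1.
For the base case t = 1: A(1) = -26, and the closed form gives -26. They agree.
For the inductive step, assume it holds for an arbitrary m ≥ 1, so A(m) = -2·7^m(m + 1) + 2.
Then A(m+1) = A(m) + (7^m(-12m - 26)) = (-2·7^m(m + 1) + 2) + (7^m(-12m - 26)).
Simplifying, A(m+1) = -14·7^m·m - 28·7^m + 2 = -2·7^(m+1)((m+1) + 1) + 2,
which is the closed form with t = m+1.
Hence, by induction on t, the claim holds for every t ≥ 1.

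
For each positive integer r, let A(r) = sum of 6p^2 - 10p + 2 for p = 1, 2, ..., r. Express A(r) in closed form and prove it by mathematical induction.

A(r) = 2r(r^2 - r - 1)

We claim A(r) = 2r(r^2 - r - 1) for all r ≥ 1.
For the base case r = 1: A(1) = -2, and the closed form gives -2. They agree.
Suppose the result is true for r = p, so A(p) = 2p(p^2 - p - 1).
Then A(p+1) = A(p) + (6p^2 + 2p - 2) = (2p(p^2 - p - 1)) + (6p^2 + 2p - 2).
Simplifying, A(p+1) = 2(p + 1)(p^2 + p - 1) = 2(p+1)((p+1)^2 - (p+1) - 1),
which is the closed form with r = p+1.
By induction, the statement is established for all r ≥ 1.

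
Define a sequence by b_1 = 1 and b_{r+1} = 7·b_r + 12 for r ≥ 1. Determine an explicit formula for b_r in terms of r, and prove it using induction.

Computing the first terms: b_1 = 1, b_2 = 19, b_3 = 145. This suggests b_r = 3·7^(r - 1) - 2.
When r = 1: the formula gives 1 = 1 = b_1.
Inductive step: suppose the statement holds for some i ≥ 1, so b_i = 3·7^(i - 1) - 2.
Then b_{i+1} = 7·b_i + 12 = 7·(3·7^(i - 1) - 2) + 12 = 3·7^i - 2 = 3·7^((i+1) - 1) - 2,
which is the claimed formula at r = i+1.
By the principle of mathematical induction, the result holds for all r ≥ 1.

b_r = 3·7^(r - 1) - 2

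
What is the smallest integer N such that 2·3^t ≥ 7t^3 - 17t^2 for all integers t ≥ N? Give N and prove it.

At t = 4: 162 < 176, so the inequality fails and N ≥ 5. We prove 2·3^t ≥ 7t^3 - 17t^2 for all t ≥ 5.
When t = 5: 2·3^t = 486 and 7t^3 - 17t^2 = 450, so 486 ≥ 450.
Inductive step: assume the claim holds for t = j, so 2·3^j ≥ 7j^3 - 17j^2.
Then 2·3^(j + 1) = 3·(2·3^j) ≥ 3·(7j^3 - 17j^2).
Also, for j ≥ 5 we have 3·(7j^3 - 17j^2) ≥ 7(j+1)^3 - 17(j+1)^2, since 3·(7j^3 - 17j^2) − (7(j+1)^3 - 17(j+1)^2) = 14j^3 - 55j^2 + 13j + 10, which is nonnegative for all j ≥ 5.
Combining, 2·3^(j + 1) ≥ 7(j+1)^3 - 17(j+1)^2.
By the principle of mathematical induction, the result holds for all t ≥ 5.
Hence the smallest such N is 5.

N = 5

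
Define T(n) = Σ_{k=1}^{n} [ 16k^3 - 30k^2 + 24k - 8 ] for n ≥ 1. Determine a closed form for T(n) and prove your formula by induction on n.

We claim T(n) = n(4n^3 - 2n^2 + n - 1) for all n ≥ 1.
When n = 1: T(1) = 2, and the closed form gives 2. They agree.
Inductive step: suppose the statement holds for some k ≥ 1, so T(k) = k(4k^3 - 2k^2 + k - 1).
Then T(k+1) = T(k) + (16k^3 + 18k^2 + 12k + 2) = (k(4k^3 - 2k^2 + k - 1)) + (16k^3 + 18k^2 + 12k + 2).
Simplifying, T(k+1) = (k + 1)(4k^3 + 10k^2 + 9k + 2) = (k+1)(4(k+1)^3 - 2(k+1)^2 + (k+1) - 1),
which is the closed form with n = k+1.
Hence, by induction on n, the claim holds for every n ≥ 1.

T(n) = n(4n^3 - 2n^2 + n - 1)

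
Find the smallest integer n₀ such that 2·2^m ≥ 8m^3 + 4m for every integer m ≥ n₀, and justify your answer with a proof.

At m = 13: 16384 < 17628, so the inequality fails and n₀ ≥ 14. We prove 2·2^m ≥ 8m^3 + 4m for all m ≥ 14.
Base case (m = 14): 2·2^m = 32768 and 8m^3 + 4m = 22008, so 32768 ≥ 22008.
Suppose the result is true for m = k, so 2·2^k ≥ 8k^3 + 4k.
Then 2·2^(k + 1) = 2·(2·2^k) ≥ 2·(8k^3 + 4k).
Also, for k ≥ 14 we have 2·(8k^3 + 4k) ≥ 8(k+1)^3 + 4(k+1), since 2·(8k^3 + 4k) − (8(k+1)^3 + 4(k+1)) = 8k^3 - 24k^2 - 20k - 12, which is nonnegative for all k ≥ 14.
Combining, 2·2^(k + 1) ≥ 8(k+1)^3 + 4(k+1).
Hence, by induction on m, the claim holds for every m ≥ 14.
Hence the smallest such n₀ is 14.

n₀ = 14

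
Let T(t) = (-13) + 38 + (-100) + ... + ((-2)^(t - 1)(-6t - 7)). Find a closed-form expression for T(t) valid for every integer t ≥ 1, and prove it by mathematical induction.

We claim T(t) = (-2)^t(2t + 3) - 3 for all t ≥ 1.
For the base case t = 1: T(1) = -13, and the closed form gives -13. They agree.
For the inductive step, assume it holds for an arbitrary j ≥ 1, so T(j) = (-2)^j(2j + 3) - 3.
Then T(j+1) = T(j) + ((-2)^j(-6j - 13)) = ((-2)^j(2j + 3) - 3) + ((-2)^j(-6j - 13)).
Simplifying, T(j+1) = -4(-2)^j·j - 10(-2)^j - 3 = (-2)^(j+1)(2(j+1) + 3) - 3,
which is the closed form with t = j+1.
This completes the induction.

T(t) = (-2)^t(2t + 3) - 3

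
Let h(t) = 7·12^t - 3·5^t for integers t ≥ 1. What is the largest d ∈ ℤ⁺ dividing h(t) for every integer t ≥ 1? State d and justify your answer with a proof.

Computing the first values: h(1) = 69 and h(2) = 933; gcd(69, 933) = 3, so d ≤ 3.
We prove 3 | 7·12^t - 3·5^t for all t ≥ 1 by induction on t.
When t = 1: h(1) = 69 = 3·(23), so 3 | h(1).
Inductive step: suppose the statement holds for some m ≥ 1, i.e. 3 | h(m). Then
h(m+1) − 12·h(m) = (7·12^(m+1) - 3·5^(m+1)) − 12·(7·12^m - 3·5^m) = (-3)·5^m·(5 − 12) = (21)·5^m. Since 3 | h(m) by the inductive hypothesis, 3 | 12·h(m); and 3 | 21 since 21 = 3·7. Therefore 3 | h(m+1).
By the principle of mathematical induction, the result holds for all t ≥ 1.
Therefore the largest such d is 3.

d = 3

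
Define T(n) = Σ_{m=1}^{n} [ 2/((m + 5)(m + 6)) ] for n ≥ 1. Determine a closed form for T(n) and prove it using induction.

T(n) = n/(3(n + 6))

We claim T(n) = n/(3(n + 6)) for all n ≥ 1.
Base case (n = 1): T(1) = 1/21, and the closed form gives 1/21. They agree.
Inductive step: assume the claim holds for n = m, so T(m) = m/(3(m + 6)).
Then T(m+1) = T(m) + (2/((m + 6)(m + 7))) = (m/(3(m + 6))) + (2/((m + 6)(m + 7))).
Simplifying, T(m+1) = (m + 1)/(3(m + 7)) = (m+1)/(3((m+1) + 6)),
which is the closed form with n = m+1.
Hence, by induction on n, the claim holds for every n ≥ 1.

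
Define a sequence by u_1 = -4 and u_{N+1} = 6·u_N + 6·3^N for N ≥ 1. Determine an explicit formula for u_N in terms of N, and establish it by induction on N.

Computing the first terms: u_1 = -4, u_2 = -6, u_3 = 18. This suggests u_N = -2·3^N + 2·6^(N - 1).
For the base case N = 1: the formula gives -4 = -4 = u_1.
Suppose the result is true for N = p, so u_p = -2·3^p + 2·6^(p - 1).
Then u_{p+1} = 6·u_p + 6·3^p = 6·(-2·3^p + 2·6^(p - 1)) + 6·3^p = -2·3^(p + 1) + 2·6^p = -2·3^(p+1) + 2·6^((p+1) - 1),
which is the claimed formula at N = p+1.
Hence, by induction on N, the claim holds for every N ≥ 1.

u_N = -2·3^N + 2·6^(N - 1)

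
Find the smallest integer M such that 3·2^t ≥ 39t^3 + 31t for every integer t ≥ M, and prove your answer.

At t = 15: 98304 < 132090, so the inequality fails and M ≥ 16. We prove 3·2^t ≥ 39t^3 + 31t for all t ≥ 16.
Base case (t = 16): 3·2^t = 196608 and 39t^3 + 31t = 160240, so 196608 ≥ 160240.
Inductive step: suppose the statement holds for some m ≥ 16, so 3·2^m ≥ 39m^3 + 31m.
Then 3·2^(m + 1) = 2·(3·2^m) ≥ 2·(39m^3 + 31m).
Also, for m ≥ 16 we have 2·(39m^3 + 31m) ≥ 39(m+1)^3 + 31(m+1), since 2·(39m^3 + 31m) − (39(m+1)^3 + 31(m+1)) = 39m^3 - 117m^2 - 86m - 70, which is nonnegative for all m ≥ 16.
Combining, 3·2^(m + 1) ≥ 39(m+1)^3 + 31(m+1).
By induction, the statement is established for all t ≥ 16.
Hence the smallest such M is 16.

M = 16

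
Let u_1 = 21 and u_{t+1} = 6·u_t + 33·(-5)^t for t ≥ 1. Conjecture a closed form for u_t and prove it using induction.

Computing the first terms: u_1 = 21, u_2 = -39, u_3 = 591. This suggests u_t = -3(-5)^t + 6^t.
When t = 1: the formula gives 21 = 21 = u_1.
Inductive step: assume the claim holds for t = j, so u_j = -3(-5)^j + 6^j.
Then u_{j+1} = 6·u_j + 33·(-5)^j = 6·(-3(-5)^j + 6^j) + 33·(-5)^j = -3(-5)^(j + 1) + 6^(j + 1),
which is the claimed formula at t = j+1.
By the principle of mathematical induction, the result holds for all t ≥ 1.

u_t = -3(-5)^t + 6^t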